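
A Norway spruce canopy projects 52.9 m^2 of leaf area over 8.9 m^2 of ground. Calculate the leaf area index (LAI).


Formula: LAI = total leaf area / ground area  (dimensionless)
LAI = 52.9 m^2 / 8.9 m^2
LAI = 5.94

5.94


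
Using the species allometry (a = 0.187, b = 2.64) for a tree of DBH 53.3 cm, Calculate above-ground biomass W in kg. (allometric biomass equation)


Formula: W = a * DBH^b  (allometric power law)
DBH^b = 53.3^2.64 = 36187.6042
W = 0.187 * 36187.6042 = 6767.1 kg

6767.1


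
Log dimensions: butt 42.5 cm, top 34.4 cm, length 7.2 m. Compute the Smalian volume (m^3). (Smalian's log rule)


Smalian: V = (A1 + A2)/2 * L,  A = pi*(D/200)^2
A1 = pi*(42.5/200)^2 = 0.141863 m^2
A2 = pi*(34.4/200)^2 = 0.092941 m^2
V = (0.141863+0.092941)/2*7.2 = 0.8453 m^3

0.8453


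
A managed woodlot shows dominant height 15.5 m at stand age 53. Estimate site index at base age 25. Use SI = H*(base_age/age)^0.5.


Formula: SI = H_dom * (base_age / age)^0.5
Age ratio = 25 / 53 = 0.4717
sqrt(age_ratio) = 0.6868
SI = 15.5 * 0.6868 = 10.6 m

10.6


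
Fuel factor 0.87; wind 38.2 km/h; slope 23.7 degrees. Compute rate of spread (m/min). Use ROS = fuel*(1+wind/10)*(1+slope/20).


Formula: ROS = fuel * (1 + wind/10) * (1 + slope/20)
Wind factor = 1 + 38.2/10 = 4.82
Slope factor = 1 + 23.7/20 = 2.185
ROS = 0.87 * 4.82 * 2.185 = 9.16 m/min

9.16


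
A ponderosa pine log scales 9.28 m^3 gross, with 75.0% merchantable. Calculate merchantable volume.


Formula: MV = V_total * (merchantable_pct / 100)
Merchantable fraction = 75.0% / 100 = 0.75
MV = 9.28 m^3 * 0.75 = 6.96 m^3

6.96


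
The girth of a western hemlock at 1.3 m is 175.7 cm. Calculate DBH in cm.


Formula: DBH = C / pi
DBH = 175.7 / pi
pi = 3.14159...
DBH = 55.9 cm

55.9


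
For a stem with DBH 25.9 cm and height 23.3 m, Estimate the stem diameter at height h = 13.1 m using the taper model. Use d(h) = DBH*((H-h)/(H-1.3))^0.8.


Taper: d(h) = DBH * ((H - h) / (H - 1.3))^0.8
Numerator = H - h = 23.3 - 13.1 = 10.2 m
Denominator = H - 1.3 = 23.3 - 1.3 = 22.0 m
Ratio = 10.2 / 22.0 = 0.46364
d = 25.9 * 0.46364^0.8 = 14.0 cm

14.0


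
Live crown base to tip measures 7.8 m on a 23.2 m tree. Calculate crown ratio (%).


Formula: Crown Ratio = (Crown Length / Total Height) * 100
CR = (7.8 m / 23.2 m) * 100
CR = 0.3362 * 100 = 33.6%

33.6


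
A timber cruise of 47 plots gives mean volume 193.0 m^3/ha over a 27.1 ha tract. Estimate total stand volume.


Formula: Total Volume = Mean Volume per ha * Total Area
Total Volume = 193.0 m^3/ha * 27.1 ha
Total Volume = 5230 m^3

5230


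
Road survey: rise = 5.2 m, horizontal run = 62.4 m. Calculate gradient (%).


Formula: Gradient = rise / run * 100
Gradient = 5.2 / 62.4 * 100 = 8.3%

8.3


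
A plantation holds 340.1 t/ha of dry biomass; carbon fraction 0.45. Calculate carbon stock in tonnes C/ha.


Formula: Carbon Stock = Biomass * Carbon Fraction
C = 340.1 t/ha * 0.45
C = 153.0 t C/ha

153.0


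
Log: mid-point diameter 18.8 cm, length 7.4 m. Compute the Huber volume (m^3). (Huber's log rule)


Huber: V = Am * L,  Am = pi*(Dm/200)^2
Am = pi*(18.8/200)^2 = 0.027759 m^2
V = 0.027759*7.4 = 0.2054 m^3

0.2054


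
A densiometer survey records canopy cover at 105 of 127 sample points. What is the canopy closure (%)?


Formula: Canopy closure = covered points / total points * 100
Closure = 105 / 127 * 100
Closure = 0.8268 * 100 = 82.7%

82.7


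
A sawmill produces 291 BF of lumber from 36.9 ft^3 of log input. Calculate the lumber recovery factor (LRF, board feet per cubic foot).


Formula: LRF = Lumber Output (BF) / Log Input (ft^3)
LRF = 291 BF / 36.9 ft^3
LRF = 7.89 BF/ft^3

7.89


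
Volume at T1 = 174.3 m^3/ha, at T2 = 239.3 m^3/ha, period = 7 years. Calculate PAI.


Formula: PAI = (V_T2 - V_T1) / (T2 - T1)
Volume increment = 239.3 - 174.3 = 65.0 m^3/ha
PAI = 65.0 / 7 = 9.29 m^3/ha/year

9.29


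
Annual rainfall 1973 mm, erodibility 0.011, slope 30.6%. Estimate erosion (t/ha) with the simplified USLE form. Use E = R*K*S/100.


Formula: E = R * K * S / 100  (simplified USLE)
R * K = 1973 * 0.011 = 21.703
E = 21.703 * 30.6 / 100 = 6.64 t/ha

6.64


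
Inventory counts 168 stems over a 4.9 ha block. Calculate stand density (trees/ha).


Formula: Stand Density = N_trees / Area_ha
Density = 168 trees / 4.9 ha
Density = 34 trees/ha

34


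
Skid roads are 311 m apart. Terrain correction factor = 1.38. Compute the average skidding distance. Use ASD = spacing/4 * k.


Formula: ASD = (spacing / 4) * correction
Uncorrected distance = spacing / 4 = 311 / 4 = 77.75 m
ASD = 77.75 * 1.38 = 107 m

107


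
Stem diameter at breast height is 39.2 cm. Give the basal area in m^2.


Formula: BA = pi * (DBH/2)^2 / 10000  (cm^2 to m^2)
Radius = DBH/2 = 39.2/2 = 19.6 cm
BA = pi * 19.6^2 / 10000
   = 1206.8742 cm^2 / 10000
   = 0.1207 m^2

0.1207


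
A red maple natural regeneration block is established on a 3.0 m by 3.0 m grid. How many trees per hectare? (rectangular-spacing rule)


Formula: TPH = 10000 m^2/ha / (spacing_x * spacing_y)
Area per tree = 3.0 m * 3.0 m = 9.0 m^2
TPH = 10000 / 9.0 = 1111 trees/ha

1111


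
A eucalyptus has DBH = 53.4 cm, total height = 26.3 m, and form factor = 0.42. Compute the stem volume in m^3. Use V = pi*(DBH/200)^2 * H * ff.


Formula: V = pi * (DBH/200)^2 * H * ff
Radius = DBH/200 = 53.4/200 = 0.267 m
Radius^2 = 0.267^2 = 0.071289 m^2
V = pi * 0.071289 * 26.3 * 0.42
V = 2.474 m^3

2.474


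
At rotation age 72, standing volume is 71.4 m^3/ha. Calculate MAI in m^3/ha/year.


Formula: MAI = Total Volume / Stand Age
MAI = 71.4 m^3/ha / 72 years
MAI = 0.99 m^3/ha/year

0.99


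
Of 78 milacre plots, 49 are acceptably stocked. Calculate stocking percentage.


Formula: Stocking % = stocked plots / total plots * 100
Stocking = 49 / 78 * 100
Stocking = 0.6282 * 100 = 62.8%

62.8


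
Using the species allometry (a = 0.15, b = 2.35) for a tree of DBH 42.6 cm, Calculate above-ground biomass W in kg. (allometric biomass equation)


Formula: W = a * DBH^b  (allometric power law)
DBH^b = 42.6^2.35 = 6747.0287
W = 0.15 * 6747.0287 = 1012.1 kg

1012.1


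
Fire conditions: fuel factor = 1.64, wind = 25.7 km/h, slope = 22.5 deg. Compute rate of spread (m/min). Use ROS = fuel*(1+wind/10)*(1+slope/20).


Formula: ROS = fuel * (1 + wind/10) * (1 + slope/20)
Wind factor = 1 + 25.7/10 = 3.57
Slope factor = 1 + 22.5/20 = 2.125
ROS = 1.64 * 3.57 * 2.125 = 12.44 m/min

12.44


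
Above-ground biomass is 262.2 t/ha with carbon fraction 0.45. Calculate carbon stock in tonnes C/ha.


Formula: Carbon Stock = Biomass * Carbon Fraction
C = 262.2 t/ha * 0.45
C = 118.0 t C/ha

118.0


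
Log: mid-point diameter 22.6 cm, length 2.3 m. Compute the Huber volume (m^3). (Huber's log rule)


Huber: V = Am * L,  Am = pi*(Dm/200)^2
Am = pi*(22.6/200)^2 = 0.040115 m^2
V = 0.040115*2.3 = 0.0923 m^3

0.0923


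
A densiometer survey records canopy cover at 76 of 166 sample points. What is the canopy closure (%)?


Formula: Canopy closure = covered points / total points * 100
Closure = 76 / 166 * 100
Closure = 0.4578 * 100 = 45.8%

45.8


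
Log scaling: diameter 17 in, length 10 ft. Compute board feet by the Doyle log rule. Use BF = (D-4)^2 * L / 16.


Doyle: BF = (D - 4)^2 * L / 16
Adjusted diameter = 17 - 4 = 13 in
(D-4)^2 = 13^2 = 169
BF = 169 * 10 / 16 = 106 BF

106


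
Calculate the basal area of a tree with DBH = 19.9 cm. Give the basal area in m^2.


Formula: BA = pi * (DBH/2)^2 / 10000  (cm^2 to m^2)
Radius = DBH/2 = 19.9/2 = 9.95 cm
BA = pi * 9.95^2 / 10000
   = 311.0255 cm^2 / 10000
   = 0.0311 m^2

0.0311


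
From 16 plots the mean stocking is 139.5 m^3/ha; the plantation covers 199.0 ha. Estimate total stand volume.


Formula: Total Volume = Mean Volume per ha * Total Area
Total Volume = 139.5 m^3/ha * 199.0 ha
Total Volume = 27761 m^3

27761


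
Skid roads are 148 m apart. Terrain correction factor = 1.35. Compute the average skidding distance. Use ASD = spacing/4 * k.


Formula: ASD = (spacing / 4) * correction
Uncorrected distance = spacing / 4 = 148 / 4 = 37 m
ASD = 37 * 1.35 = 50 m

50


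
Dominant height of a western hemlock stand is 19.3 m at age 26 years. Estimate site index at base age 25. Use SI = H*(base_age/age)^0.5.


Formula: SI = H_dom * (base_age / age)^0.5
Age ratio = 25 / 26 = 0.96154
sqrt(age_ratio) = 0.98058
SI = 19.3 * 0.98058 = 18.9 m

18.9


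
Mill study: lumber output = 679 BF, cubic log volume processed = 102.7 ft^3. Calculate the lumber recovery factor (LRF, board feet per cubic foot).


Formula: LRF = Lumber Output (BF) / Log Input (ft^3)
LRF = 679 BF / 102.7 ft^3
LRF = 6.61 BF/ft^3

6.61


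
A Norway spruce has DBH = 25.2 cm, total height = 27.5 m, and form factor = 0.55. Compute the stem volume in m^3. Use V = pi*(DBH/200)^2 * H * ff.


Formula: V = pi * (DBH/200)^2 * H * ff
Radius = DBH/200 = 25.2/200 = 0.126 m
Radius^2 = 0.126^2 = 0.015876 m^2
V = pi * 0.015876 * 27.5 * 0.55
V = 0.754 m^3

0.754


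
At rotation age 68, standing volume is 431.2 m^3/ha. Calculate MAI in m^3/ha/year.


Formula: MAI = Total Volume / Stand Age
MAI = 431.2 m^3/ha / 68 years
MAI = 6.34 m^3/ha/year

6.34


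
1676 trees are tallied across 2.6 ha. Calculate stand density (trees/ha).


Formula: Stand Density = N_trees / Area_ha
Density = 1676 trees / 2.6 ha
Density = 645 trees/ha

645


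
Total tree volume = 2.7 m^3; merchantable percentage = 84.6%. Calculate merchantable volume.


Formula: MV = V_total * (merchantable_pct / 100)
Merchantable fraction = 84.6% / 100 = 0.846
MV = 2.7 m^3 * 0.846 = 2.284 m^3

2.284


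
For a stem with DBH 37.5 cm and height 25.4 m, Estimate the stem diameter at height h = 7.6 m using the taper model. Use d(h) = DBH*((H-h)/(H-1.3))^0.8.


Taper: d(h) = DBH * ((H - h) / (H - 1.3))^0.8
Numerator = H - h = 25.4 - 7.6 = 17.8 m
Denominator = H - 1.3 = 25.4 - 1.3 = 24.1 m
Ratio = 17.8 / 24.1 = 0.73859
d = 37.5 * 0.73859^0.8 = 29.4 cm

29.4


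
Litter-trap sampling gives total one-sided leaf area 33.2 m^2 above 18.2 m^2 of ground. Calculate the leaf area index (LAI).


Formula: LAI = total leaf area / ground area  (dimensionless)
LAI = 33.2 m^2 / 18.2 m^2
LAI = 1.82

1.82


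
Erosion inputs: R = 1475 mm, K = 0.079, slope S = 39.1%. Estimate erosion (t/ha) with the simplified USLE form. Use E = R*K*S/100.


Formula: E = R * K * S / 100  (simplified USLE)
R * K = 1475 * 0.079 = 116.525
E = 116.525 * 39.1 / 100 = 45.56 t/ha

45.56


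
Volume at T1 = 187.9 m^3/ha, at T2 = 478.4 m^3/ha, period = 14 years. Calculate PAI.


Formula: PAI = (V_T2 - V_T1) / (T2 - T1)
Volume increment = 478.4 - 187.9 = 290.5 m^3/ha
PAI = 290.5 / 14 = 20.75 m^3/ha/year

20.75


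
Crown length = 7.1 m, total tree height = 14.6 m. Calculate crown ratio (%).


Formula: Crown Ratio = (Crown Length / Total Height) * 100
CR = (7.1 m / 14.6 m) * 100
CR = 0.4863 * 100 = 48.6%

48.6


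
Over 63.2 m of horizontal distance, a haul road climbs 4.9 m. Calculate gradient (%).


Formula: Gradient = rise / run * 100
Gradient = 4.9 / 63.2 * 100 = 7.8%

7.8


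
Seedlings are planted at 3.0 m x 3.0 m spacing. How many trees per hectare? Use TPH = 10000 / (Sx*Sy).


Formula: TPH = 10000 m^2/ha / (spacing_x * spacing_y)
Area per tree = 3.0 m * 3.0 m = 9.0 m^2
TPH = 10000 / 9.0 = 1111 trees/ha

1111


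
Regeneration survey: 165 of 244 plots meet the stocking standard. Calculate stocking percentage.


Formula: Stocking % = stocked plots / total plots * 100
Stocking = 165 / 244 * 100
Stocking = 0.6762 * 100 = 67.6%

67.6


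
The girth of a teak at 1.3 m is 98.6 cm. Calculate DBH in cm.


Formula: DBH = C / pi
DBH = 98.6 / pi
pi = 3.14159...
DBH = 31.4 cm

31.4


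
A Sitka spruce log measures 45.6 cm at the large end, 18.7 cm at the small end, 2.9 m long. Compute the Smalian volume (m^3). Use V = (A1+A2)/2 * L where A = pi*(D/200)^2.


Smalian: V = (A1 + A2)/2 * L,  A = pi*(D/200)^2
A1 = pi*(45.6/200)^2 = 0.163313 m^2
A2 = pi*(18.7/200)^2 = 0.027465 m^2
V = (0.163313+0.027465)/2*2.9 = 0.2766 m^3

0.2766


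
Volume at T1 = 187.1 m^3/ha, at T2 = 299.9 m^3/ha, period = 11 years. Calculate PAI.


Formula: PAI = (V_T2 - V_T1) / (T2 - T1)
Volume increment = 299.9 - 187.1 = 112.8 m^3/ha
PAI = 112.8 / 11 = 10.25 m^3/ha/year

10.25


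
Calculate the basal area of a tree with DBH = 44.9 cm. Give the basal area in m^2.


Formula: BA = pi * (DBH/2)^2 / 10000  (cm^2 to m^2)
Radius = DBH/2 = 44.9/2 = 22.45 cm
BA = pi * 22.45^2 / 10000
   = 1583.3706 cm^2 / 10000
   = 0.1583 m^2

0.1583


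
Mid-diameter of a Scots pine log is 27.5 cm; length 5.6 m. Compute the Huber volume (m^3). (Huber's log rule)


Huber: V = Am * L,  Am = pi*(Dm/200)^2
Am = pi*(27.5/200)^2 = 0.059396 m^2
V = 0.059396*5.6 = 0.3326 m^3

0.3326


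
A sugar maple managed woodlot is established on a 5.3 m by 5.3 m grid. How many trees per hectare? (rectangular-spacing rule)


Formula: TPH = 10000 m^2/ha / (spacing_x * spacing_y)
Area per tree = 5.3 m * 5.3 m = 28.09 m^2
TPH = 10000 / 28.09 = 356 trees/ha

356


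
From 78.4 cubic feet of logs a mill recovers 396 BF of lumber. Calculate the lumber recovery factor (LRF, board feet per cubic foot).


Formula: LRF = Lumber Output (BF) / Log Input (ft^3)
LRF = 396 BF / 78.4 ft^3
LRF = 5.05 BF/ft^3

5.05


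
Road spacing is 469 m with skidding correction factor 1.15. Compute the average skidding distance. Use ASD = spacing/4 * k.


Formula: ASD = (spacing / 4) * correction
Uncorrected distance = spacing / 4 = 469 / 4 = 117.25 m
ASD = 117.25 * 1.15 = 135 m

135


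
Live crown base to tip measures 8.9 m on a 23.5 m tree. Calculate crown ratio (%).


Formula: Crown Ratio = (Crown Length / Total Height) * 100
CR = (8.9 m / 23.5 m) * 100
CR = 0.3787 * 100 = 37.9%

37.9


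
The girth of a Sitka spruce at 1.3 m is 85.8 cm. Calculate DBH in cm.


Formula: DBH = C / pi
DBH = 85.8 / pi
pi = 3.14159...
DBH = 27.3 cm

27.3


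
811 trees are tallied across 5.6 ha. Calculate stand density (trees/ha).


Formula: Stand Density = N_trees / Area_ha
Density = 811 trees / 5.6 ha
Density = 145 trees/ha

145


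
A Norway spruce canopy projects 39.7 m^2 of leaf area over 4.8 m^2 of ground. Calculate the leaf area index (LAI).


Formula: LAI = total leaf area / ground area  (dimensionless)
LAI = 39.7 m^2 / 4.8 m^2
LAI = 8.27

8.27


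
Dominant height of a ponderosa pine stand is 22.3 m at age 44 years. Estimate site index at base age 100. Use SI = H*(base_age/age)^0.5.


Formula: SI = H_dom * (base_age / age)^0.5
Age ratio = 100 / 44 = 2.27273
sqrt(age_ratio) = 1.50756
SI = 22.3 * 1.50756 = 33.6 m

33.6


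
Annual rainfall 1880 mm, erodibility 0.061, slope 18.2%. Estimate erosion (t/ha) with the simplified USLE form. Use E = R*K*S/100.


Formula: E = R * K * S / 100  (simplified USLE)
R * K = 1880 * 0.061 = 114.68
E = 114.68 * 18.2 / 100 = 20.87 t/ha

20.87


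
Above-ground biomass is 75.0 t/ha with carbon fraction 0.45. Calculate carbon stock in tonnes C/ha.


Formula: Carbon Stock = Biomass * Carbon Fraction
C = 75.0 t/ha * 0.45
C = 33.8 t C/ha

33.8


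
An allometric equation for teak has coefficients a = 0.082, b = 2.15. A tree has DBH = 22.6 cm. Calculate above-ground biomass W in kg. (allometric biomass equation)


Formula: W = a * DBH^b  (allometric power law)
DBH^b = 22.6^2.15 = 815.3295
W = 0.082 * 815.3295 = 66.9 kg

66.9


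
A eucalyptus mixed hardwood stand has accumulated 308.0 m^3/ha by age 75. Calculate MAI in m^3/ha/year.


Formula: MAI = Total Volume / Stand Age
MAI = 308.0 m^3/ha / 75 years
MAI = 4.11 m^3/ha/year

4.11


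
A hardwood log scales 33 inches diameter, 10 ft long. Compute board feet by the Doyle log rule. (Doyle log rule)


Doyle: BF = (D - 4)^2 * L / 16
Adjusted diameter = 33 - 4 = 29 in
(D-4)^2 = 29^2 = 841
BF = 841 * 10 / 16 = 526 BF

526


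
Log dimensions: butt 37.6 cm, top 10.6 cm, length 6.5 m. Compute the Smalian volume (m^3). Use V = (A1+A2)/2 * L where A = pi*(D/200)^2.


Smalian: V = (A1 + A2)/2 * L,  A = pi*(D/200)^2
A1 = pi*(37.6/200)^2 = 0.111036 m^2
A2 = pi*(10.6/200)^2 = 0.008825 m^2
V = (0.111036+0.008825)/2*6.5 = 0.3895 m^3

0.3895


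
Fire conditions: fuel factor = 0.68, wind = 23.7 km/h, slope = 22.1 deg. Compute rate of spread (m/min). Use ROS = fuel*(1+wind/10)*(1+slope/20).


Formula: ROS = fuel * (1 + wind/10) * (1 + slope/20)
Wind factor = 1 + 23.7/10 = 3.37
Slope factor = 1 + 22.1/20 = 2.105
ROS = 0.68 * 3.37 * 2.105 = 4.82 m/min

4.82


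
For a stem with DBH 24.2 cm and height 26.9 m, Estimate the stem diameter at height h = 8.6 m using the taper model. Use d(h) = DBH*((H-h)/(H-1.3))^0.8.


Taper: d(h) = DBH * ((H - h) / (H - 1.3))^0.8
Numerator = H - h = 26.9 - 8.6 = 18.3 m
Denominator = H - 1.3 = 26.9 - 1.3 = 25.6 m
Ratio = 18.3 / 25.6 = 0.71484
d = 24.2 * 0.71484^0.8 = 18.5 cm

18.5


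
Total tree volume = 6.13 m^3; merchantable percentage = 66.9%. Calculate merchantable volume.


Formula: MV = V_total * (merchantable_pct / 100)
Merchantable fraction = 66.9% / 100 = 0.669
MV = 6.13 m^3 * 0.669 = 4.101 m^3

4.101


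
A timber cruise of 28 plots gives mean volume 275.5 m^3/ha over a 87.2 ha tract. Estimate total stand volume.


Formula: Total Volume = Mean Volume per ha * Total Area
Total Volume = 275.5 m^3/ha * 87.2 ha
Total Volume = 24024 m^3

24024


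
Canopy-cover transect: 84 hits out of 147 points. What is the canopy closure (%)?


Formula: Canopy closure = covered points / total points * 100
Closure = 84 / 147 * 100
Closure = 0.5714 * 100 = 57.1%

57.1


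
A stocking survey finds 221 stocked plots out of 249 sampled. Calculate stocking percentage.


Formula: Stocking % = stocked plots / total plots * 100
Stocking = 221 / 249 * 100
Stocking = 0.8876 * 100 = 88.8%

88.8


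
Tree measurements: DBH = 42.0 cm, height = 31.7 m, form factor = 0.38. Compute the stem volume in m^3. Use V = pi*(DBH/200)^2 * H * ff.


Formula: V = pi * (DBH/200)^2 * H * ff
Radius = DBH/200 = 42.0/200 = 0.21 m
Radius^2 = 0.21^2 = 0.0441 m^2
V = pi * 0.0441 * 31.7 * 0.38
V = 1.669 m^3

1.669


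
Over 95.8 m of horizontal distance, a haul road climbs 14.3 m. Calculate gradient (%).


Formula: Gradient = rise / run * 100
Gradient = 14.3 / 95.8 * 100 = 14.9%

14.9


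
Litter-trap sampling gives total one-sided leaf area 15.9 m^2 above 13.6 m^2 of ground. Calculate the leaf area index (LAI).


Formula: LAI = total leaf area / ground area  (dimensionless)
LAI = 15.9 m^2 / 13.6 m^2
LAI = 1.17

1.17


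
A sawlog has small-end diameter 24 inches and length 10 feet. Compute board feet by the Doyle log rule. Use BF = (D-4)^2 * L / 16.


Doyle: BF = (D - 4)^2 * L / 16
Adjusted diameter = 24 - 4 = 20 in
(D-4)^2 = 20^2 = 400
BF = 400 * 10 / 16 = 250 BF

250


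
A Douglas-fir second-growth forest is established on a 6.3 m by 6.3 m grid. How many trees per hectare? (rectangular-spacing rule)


Formula: TPH = 10000 m^2/ha / (spacing_x * spacing_y)
Area per tree = 6.3 m * 6.3 m = 39.69 m^2
TPH = 10000 / 39.69 = 252 trees/ha

252


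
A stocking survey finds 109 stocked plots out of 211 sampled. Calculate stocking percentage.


Formula: Stocking % = stocked plots / total plots * 100
Stocking = 109 / 211 * 100
Stocking = 0.5166 * 100 = 51.7%

51.7


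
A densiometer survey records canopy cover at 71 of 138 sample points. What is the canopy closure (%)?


Formula: Canopy closure = covered points / total points * 100
Closure = 71 / 138 * 100
Closure = 0.5145 * 100 = 51.4%

51.4


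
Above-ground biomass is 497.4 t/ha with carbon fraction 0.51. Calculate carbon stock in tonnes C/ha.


Formula: Carbon Stock = Biomass * Carbon Fraction
C = 497.4 t/ha * 0.51
C = 253.7 t C/ha

253.7


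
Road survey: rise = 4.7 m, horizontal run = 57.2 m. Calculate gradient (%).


Formula: Gradient = rise / run * 100
Gradient = 4.7 / 57.2 * 100 = 8.2%

8.2


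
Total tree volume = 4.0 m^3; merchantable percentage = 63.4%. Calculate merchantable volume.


Formula: MV = V_total * (merchantable_pct / 100)
Merchantable fraction = 63.4% / 100 = 0.634
MV = 4.0 m^3 * 0.634 = 2.536 m^3

2.536


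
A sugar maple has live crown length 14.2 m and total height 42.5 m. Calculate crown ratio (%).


Formula: Crown Ratio = (Crown Length / Total Height) * 100
CR = (14.2 m / 42.5 m) * 100
CR = 0.3341 * 100 = 33.4%

33.4


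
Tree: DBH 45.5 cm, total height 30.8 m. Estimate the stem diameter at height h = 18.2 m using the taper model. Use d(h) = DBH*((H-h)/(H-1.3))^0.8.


Taper: d(h) = DBH * ((H - h) / (H - 1.3))^0.8
Numerator = H - h = 30.8 - 18.2 = 12.6 m
Denominator = H - 1.3 = 30.8 - 1.3 = 29.5 m
Ratio = 12.6 / 29.5 = 0.42712
d = 45.5 * 0.42712^0.8 = 23.0 cm

23.0


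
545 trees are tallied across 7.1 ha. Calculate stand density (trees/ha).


Formula: Stand Density = N_trees / Area_ha
Density = 545 trees / 7.1 ha
Density = 77 trees/ha

77


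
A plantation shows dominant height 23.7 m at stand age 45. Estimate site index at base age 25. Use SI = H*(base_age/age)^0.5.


Formula: SI = H_dom * (base_age / age)^0.5
Age ratio = 25 / 45 = 0.55556
sqrt(age_ratio) = 0.74536
SI = 23.7 * 0.74536 = 17.7 m

17.7


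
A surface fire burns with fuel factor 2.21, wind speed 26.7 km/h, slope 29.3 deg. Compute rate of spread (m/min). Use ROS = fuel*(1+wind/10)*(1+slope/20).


Formula: ROS = fuel * (1 + wind/10) * (1 + slope/20)
Wind factor = 1 + 26.7/10 = 3.67
Slope factor = 1 + 29.3/20 = 2.465
ROS = 2.21 * 3.67 * 2.465 = 19.99 m/min

19.99


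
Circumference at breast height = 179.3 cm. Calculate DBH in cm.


Formula: DBH = C / pi
DBH = 179.3 / pi
pi = 3.14159...
DBH = 57.1 cm

57.1


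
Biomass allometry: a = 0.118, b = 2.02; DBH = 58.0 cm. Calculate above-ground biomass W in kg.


Formula: W = a * DBH^b  (allometric power law)
DBH^b = 58.0^2.02 = 3648.5857
W = 0.118 * 3648.5857 = 430.5 kg

430.5


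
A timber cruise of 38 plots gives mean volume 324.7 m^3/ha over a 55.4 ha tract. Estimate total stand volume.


Formula: Total Volume = Mean Volume per ha * Total Area
Total Volume = 324.7 m^3/ha * 55.4 ha
Total Volume = 17988 m^3

17988


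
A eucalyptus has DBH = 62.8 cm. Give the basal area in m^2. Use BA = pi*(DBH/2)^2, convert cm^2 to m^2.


Formula: BA = pi * (DBH/2)^2 / 10000  (cm^2 to m^2)
Radius = DBH/2 = 62.8/2 = 31.4 cm
BA = pi * 31.4^2 / 10000
   = 3097.4847 cm^2 / 10000
   = 0.3097 m^2

0.3097


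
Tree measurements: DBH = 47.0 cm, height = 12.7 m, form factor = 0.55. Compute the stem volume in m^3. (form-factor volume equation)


Formula: V = pi * (DBH/200)^2 * H * ff
Radius = DBH/200 = 47.0/200 = 0.235 m
Radius^2 = 0.235^2 = 0.055225 m^2
V = pi * 0.055225 * 12.7 * 0.55
V = 1.212 m^3

1.212


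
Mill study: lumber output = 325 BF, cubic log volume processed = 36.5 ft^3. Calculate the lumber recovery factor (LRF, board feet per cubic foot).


Formula: LRF = Lumber Output (BF) / Log Input (ft^3)
LRF = 325 BF / 36.5 ft^3
LRF = 8.9 BF/ft^3

8.9


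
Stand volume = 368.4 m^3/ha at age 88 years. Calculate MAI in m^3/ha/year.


Formula: MAI = Total Volume / Stand Age
MAI = 368.4 m^3/ha / 88 years
MAI = 4.19 m^3/ha/year

4.19


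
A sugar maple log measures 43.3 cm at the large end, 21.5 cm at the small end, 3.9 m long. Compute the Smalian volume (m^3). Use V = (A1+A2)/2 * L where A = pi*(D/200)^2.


Smalian: V = (A1 + A2)/2 * L,  A = pi*(D/200)^2
A1 = pi*(43.3/200)^2 = 0.147254 m^2
A2 = pi*(21.5/200)^2 = 0.036305 m^2
V = (0.147254+0.036305)/2*3.9 = 0.3579 m^3

0.3579


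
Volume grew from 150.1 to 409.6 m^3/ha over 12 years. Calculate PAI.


Formula: PAI = (V_T2 - V_T1) / (T2 - T1)
Volume increment = 409.6 - 150.1 = 259.5 m^3/ha
PAI = 259.5 / 12 = 21.63 m^3/ha/year

21.63


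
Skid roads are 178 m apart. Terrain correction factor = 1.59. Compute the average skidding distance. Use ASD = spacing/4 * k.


Formula: ASD = (spacing / 4) * correction
Uncorrected distance = spacing / 4 = 178 / 4 = 44.5 m
ASD = 44.5 * 1.59 = 71 m

71


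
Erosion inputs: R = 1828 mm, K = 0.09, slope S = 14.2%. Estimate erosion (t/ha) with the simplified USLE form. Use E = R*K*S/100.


Formula: E = R * K * S / 100  (simplified USLE)
R * K = 1828 * 0.09 = 164.52
E = 164.52 * 14.2 / 100 = 23.36 t/ha

23.36


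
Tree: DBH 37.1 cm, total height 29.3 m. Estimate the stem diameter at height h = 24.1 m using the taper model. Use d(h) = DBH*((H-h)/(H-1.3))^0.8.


Taper: d(h) = DBH * ((H - h) / (H - 1.3))^0.8
Numerator = H - h = 29.3 - 24.1 = 5.2 m
Denominator = H - 1.3 = 29.3 - 1.3 = 28.0 m
Ratio = 5.2 / 28.0 = 0.18571
d = 37.1 * 0.18571^0.8 = 9.6 cm

9.6


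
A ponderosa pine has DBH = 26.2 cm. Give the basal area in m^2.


Formula: BA = pi * (DBH/2)^2 / 10000  (cm^2 to m^2)
Radius = DBH/2 = 26.2/2 = 13.1 cm
BA = pi * 13.1^2 / 10000
   = 539.1287 cm^2 / 10000
   = 0.0539 m^2

0.0539


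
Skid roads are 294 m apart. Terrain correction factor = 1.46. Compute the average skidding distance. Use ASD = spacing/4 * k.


Formula: ASD = (spacing / 4) * correction
Uncorrected distance = spacing / 4 = 294 / 4 = 73.5 m
ASD = 73.5 * 1.46 = 107 m

107


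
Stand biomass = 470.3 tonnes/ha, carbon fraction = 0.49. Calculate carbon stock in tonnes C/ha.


Formula: Carbon Stock = Biomass * Carbon Fraction
C = 470.3 t/ha * 0.49
C = 230.4 t C/ha

230.4


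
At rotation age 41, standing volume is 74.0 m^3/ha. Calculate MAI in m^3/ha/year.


Formula: MAI = Total Volume / Stand Age
MAI = 74.0 m^3/ha / 41 years
MAI = 1.8 m^3/ha/year

1.8


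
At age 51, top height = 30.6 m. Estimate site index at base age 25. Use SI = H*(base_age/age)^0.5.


Formula: SI = H_dom * (base_age / age)^0.5
Age ratio = 25 / 51 = 0.4902
sqrt(age_ratio) = 0.70014
SI = 30.6 * 0.70014 = 21.4 m

21.4


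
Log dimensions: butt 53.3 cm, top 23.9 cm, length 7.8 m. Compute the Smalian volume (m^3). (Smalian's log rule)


Smalian: V = (A1 + A2)/2 * L,  A = pi*(D/200)^2
A1 = pi*(53.3/200)^2 = 0.223123 m^2
A2 = pi*(23.9/200)^2 = 0.044863 m^2
V = (0.223123+0.044863)/2*7.8 = 1.0451 m^3

1.0451


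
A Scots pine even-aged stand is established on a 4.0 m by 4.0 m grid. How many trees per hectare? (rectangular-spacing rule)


Formula: TPH = 10000 m^2/ha / (spacing_x * spacing_y)
Area per tree = 4.0 m * 4.0 m = 16.0 m^2
TPH = 10000 / 16.0 = 625 trees/ha

625


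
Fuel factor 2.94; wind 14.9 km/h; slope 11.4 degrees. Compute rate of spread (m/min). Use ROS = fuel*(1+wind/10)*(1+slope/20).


Formula: ROS = fuel * (1 + wind/10) * (1 + slope/20)
Wind factor = 1 + 14.9/10 = 2.49
Slope factor = 1 + 11.4/20 = 1.57
ROS = 2.94 * 2.49 * 1.57 = 11.49 m/min

11.49


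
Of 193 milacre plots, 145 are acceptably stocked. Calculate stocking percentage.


Formula: Stocking % = stocked plots / total plots * 100
Stocking = 145 / 193 * 100
Stocking = 0.7513 * 100 = 75.1%

75.1


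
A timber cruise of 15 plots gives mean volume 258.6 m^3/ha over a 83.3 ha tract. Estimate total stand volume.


Formula: Total Volume = Mean Volume per ha * Total Area
Total Volume = 258.6 m^3/ha * 83.3 ha
Total Volume = 21541 m^3

21541


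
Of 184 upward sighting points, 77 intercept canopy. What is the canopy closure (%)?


Formula: Canopy closure = covered points / total points * 100
Closure = 77 / 184 * 100
Closure = 0.4185 * 100 = 41.8%

41.8


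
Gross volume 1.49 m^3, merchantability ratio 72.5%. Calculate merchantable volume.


Formula: MV = V_total * (merchantable_pct / 100)
Merchantable fraction = 72.5% / 100 = 0.725
MV = 1.49 m^3 * 0.725 = 1.08 m^3

1.08


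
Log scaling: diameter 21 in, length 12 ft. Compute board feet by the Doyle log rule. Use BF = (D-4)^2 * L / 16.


Doyle: BF = (D - 4)^2 * L / 16
Adjusted diameter = 21 - 4 = 17 in
(D-4)^2 = 17^2 = 289
BF = 289 * 12 / 16 = 217 BF

217


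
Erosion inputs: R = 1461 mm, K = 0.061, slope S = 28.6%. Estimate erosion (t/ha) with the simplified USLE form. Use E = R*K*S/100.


Formula: E = R * K * S / 100  (simplified USLE)
R * K = 1461 * 0.061 = 89.121
E = 89.121 * 28.6 / 100 = 25.49 t/ha

25.49


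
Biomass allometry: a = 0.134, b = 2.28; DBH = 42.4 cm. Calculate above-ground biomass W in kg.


Formula: W = a * DBH^b  (allometric power law)
DBH^b = 42.4^2.28 = 5133.2705
W = 0.134 * 5133.2705 = 687.9 kg

687.9


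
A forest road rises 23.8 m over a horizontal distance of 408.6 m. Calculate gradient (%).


Formula: Gradient = rise / run * 100
Gradient = 23.8 / 408.6 * 100 = 5.8%

5.8


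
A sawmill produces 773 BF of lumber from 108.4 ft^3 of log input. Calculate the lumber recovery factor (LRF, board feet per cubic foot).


Formula: LRF = Lumber Output (BF) / Log Input (ft^3)
LRF = 773 BF / 108.4 ft^3
LRF = 7.13 BF/ft^3

7.13


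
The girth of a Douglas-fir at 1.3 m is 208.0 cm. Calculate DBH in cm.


Formula: DBH = C / pi
DBH = 208.0 / pi
pi = 3.14159...
DBH = 66.2 cm

66.2


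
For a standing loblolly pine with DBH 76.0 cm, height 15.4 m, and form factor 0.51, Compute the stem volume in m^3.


Formula: V = pi * (DBH/200)^2 * H * ff
Radius = DBH/200 = 76.0/200 = 0.38 m
Radius^2 = 0.38^2 = 0.1444 m^2
V = pi * 0.1444 * 15.4 * 0.51
V = 3.563 m^3

3.563


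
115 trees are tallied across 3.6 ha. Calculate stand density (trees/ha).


Formula: Stand Density = N_trees / Area_ha
Density = 115 trees / 3.6 ha
Density = 32 trees/ha

32


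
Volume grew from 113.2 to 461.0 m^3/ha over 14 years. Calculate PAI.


Formula: PAI = (V_T2 - V_T1) / (T2 - T1)
Volume increment = 461.0 - 113.2 = 347.8 m^3/ha
PAI = 347.8 / 14 = 24.84 m^3/ha/year

24.84


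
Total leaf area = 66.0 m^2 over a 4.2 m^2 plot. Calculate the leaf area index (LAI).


Formula: LAI = total leaf area / ground area  (dimensionless)
LAI = 66.0 m^2 / 4.2 m^2
LAI = 15.71

15.71


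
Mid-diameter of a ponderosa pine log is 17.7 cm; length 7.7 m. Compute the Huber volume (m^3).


Huber: V = Am * L,  Am = pi*(Dm/200)^2
Am = pi*(17.7/200)^2 = 0.024606 m^2
V = 0.024606*7.7 = 0.1895 m^3

0.1895


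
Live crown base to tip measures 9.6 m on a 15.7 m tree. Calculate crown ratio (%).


Formula: Crown Ratio = (Crown Length / Total Height) * 100
CR = (9.6 m / 15.7 m) * 100
CR = 0.6115 * 100 = 61.1%

61.1


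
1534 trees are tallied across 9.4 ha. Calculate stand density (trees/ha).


Formula: Stand Density = N_trees / Area_ha
Density = 1534 trees / 9.4 ha
Density = 163 trees/ha

163


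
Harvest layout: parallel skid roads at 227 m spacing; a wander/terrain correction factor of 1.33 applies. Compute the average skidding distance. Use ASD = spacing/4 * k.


Formula: ASD = (spacing / 4) * correction
Uncorrected distance = spacing / 4 = 227 / 4 = 56.75 m
ASD = 56.75 * 1.33 = 75 m

75


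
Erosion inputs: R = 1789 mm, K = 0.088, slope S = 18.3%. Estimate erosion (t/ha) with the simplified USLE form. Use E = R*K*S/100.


Formula: E = R * K * S / 100  (simplified USLE)
R * K = 1789 * 0.088 = 157.432
E = 157.432 * 18.3 / 100 = 28.81 t/ha

28.81


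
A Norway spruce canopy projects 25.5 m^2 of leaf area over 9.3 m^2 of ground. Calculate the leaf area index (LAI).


Formula: LAI = total leaf area / ground area  (dimensionless)
LAI = 25.5 m^2 / 9.3 m^2
LAI = 2.74

2.74


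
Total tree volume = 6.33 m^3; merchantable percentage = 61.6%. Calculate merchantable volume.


Formula: MV = V_total * (merchantable_pct / 100)
Merchantable fraction = 61.6% / 100 = 0.616
MV = 6.33 m^3 * 0.616 = 3.899 m^3

3.899


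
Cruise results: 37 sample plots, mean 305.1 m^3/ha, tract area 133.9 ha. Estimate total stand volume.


Formula: Total Volume = Mean Volume per ha * Total Area
Total Volume = 305.1 m^3/ha * 133.9 ha
Total Volume = 40853 m^3

40853


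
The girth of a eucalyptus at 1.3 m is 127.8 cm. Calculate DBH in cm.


Formula: DBH = C / pi
DBH = 127.8 / pi
pi = 3.14159...
DBH = 40.7 cm

40.7


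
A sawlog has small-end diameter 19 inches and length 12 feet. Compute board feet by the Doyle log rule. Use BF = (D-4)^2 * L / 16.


Doyle: BF = (D - 4)^2 * L / 16
Adjusted diameter = 19 - 4 = 15 in
(D-4)^2 = 15^2 = 225
BF = 225 * 12 / 16 = 169 BF

169


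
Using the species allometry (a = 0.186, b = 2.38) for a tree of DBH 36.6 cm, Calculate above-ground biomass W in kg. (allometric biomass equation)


Formula: W = a * DBH^b  (allometric power law)
DBH^b = 36.6^2.38 = 5261.2021
W = 0.186 * 5261.2021 = 978.6 kg

978.6


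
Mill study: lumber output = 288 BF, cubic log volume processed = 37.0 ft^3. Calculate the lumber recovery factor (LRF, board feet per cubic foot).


Formula: LRF = Lumber Output (BF) / Log Input (ft^3)
LRF = 288 BF / 37.0 ft^3
LRF = 7.78 BF/ft^3

7.78


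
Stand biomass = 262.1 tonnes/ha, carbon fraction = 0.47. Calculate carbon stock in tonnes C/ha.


Formula: Carbon Stock = Biomass * Carbon Fraction
C = 262.1 t/ha * 0.47
C = 123.2 t C/ha

123.2


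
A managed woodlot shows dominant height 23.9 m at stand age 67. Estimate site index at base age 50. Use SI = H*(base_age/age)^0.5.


Formula: SI = H_dom * (base_age / age)^0.5
Age ratio = 50 / 67 = 0.74627
sqrt(age_ratio) = 0.86387
SI = 23.9 * 0.86387 = 20.6 m

20.6


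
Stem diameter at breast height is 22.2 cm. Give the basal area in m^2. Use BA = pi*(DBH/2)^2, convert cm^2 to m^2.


Formula: BA = pi * (DBH/2)^2 / 10000  (cm^2 to m^2)
Radius = DBH/2 = 22.2/2 = 11.1 cm
BA = pi * 11.1^2 / 10000
   = 387.0756 cm^2 / 10000
   = 0.0387 m^2

0.0387


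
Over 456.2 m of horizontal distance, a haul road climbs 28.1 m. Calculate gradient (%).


Formula: Gradient = rise / run * 100
Gradient = 28.1 / 456.2 * 100 = 6.2%

6.2


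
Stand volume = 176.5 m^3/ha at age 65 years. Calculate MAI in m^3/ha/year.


Formula: MAI = Total Volume / Stand Age
MAI = 176.5 m^3/ha / 65 years
MAI = 2.72 m^3/ha/year

2.72


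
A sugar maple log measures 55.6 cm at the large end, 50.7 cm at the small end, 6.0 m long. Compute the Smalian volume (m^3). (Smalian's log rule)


Smalian: V = (A1 + A2)/2 * L,  A = pi*(D/200)^2
A1 = pi*(55.6/200)^2 = 0.242795 m^2
A2 = pi*(50.7/200)^2 = 0.201886 m^2
V = (0.242795+0.201886)/2*6.0 = 1.334 m^3

1.334


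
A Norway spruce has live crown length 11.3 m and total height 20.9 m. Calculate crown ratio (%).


Formula: Crown Ratio = (Crown Length / Total Height) * 100
CR = (11.3 m / 20.9 m) * 100
CR = 0.5407 * 100 = 54.1%

54.1


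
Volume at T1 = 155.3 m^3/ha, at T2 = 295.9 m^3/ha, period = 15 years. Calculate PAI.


Formula: PAI = (V_T2 - V_T1) / (T2 - T1)
Volume increment = 295.9 - 155.3 = 140.6 m^3/ha
PAI = 140.6 / 15 = 9.37 m^3/ha/year

9.37


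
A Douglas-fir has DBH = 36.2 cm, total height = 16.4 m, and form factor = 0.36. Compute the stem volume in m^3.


Formula: V = pi * (DBH/200)^2 * H * ff
Radius = DBH/200 = 36.2/200 = 0.181 m
Radius^2 = 0.181^2 = 0.032761 m^2
V = pi * 0.032761 * 16.4 * 0.36
V = 0.608 m^3

0.608


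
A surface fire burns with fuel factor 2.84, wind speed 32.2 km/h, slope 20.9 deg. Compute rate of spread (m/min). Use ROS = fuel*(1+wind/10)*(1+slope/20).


Formula: ROS = fuel * (1 + wind/10) * (1 + slope/20)
Wind factor = 1 + 32.2/10 = 4.22
Slope factor = 1 + 20.9/20 = 2.045
ROS = 2.84 * 4.22 * 2.045 = 24.51 m/min

24.51


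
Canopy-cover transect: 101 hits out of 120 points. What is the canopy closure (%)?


Formula: Canopy closure = covered points / total points * 100
Closure = 101 / 120 * 100
Closure = 0.8417 * 100 = 84.2%

84.2


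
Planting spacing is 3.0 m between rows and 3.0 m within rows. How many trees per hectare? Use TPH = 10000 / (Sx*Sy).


Formula: TPH = 10000 m^2/ha / (spacing_x * spacing_y)
Area per tree = 3.0 m * 3.0 m = 9.0 m^2
TPH = 10000 / 9.0 = 1111 trees/ha

1111


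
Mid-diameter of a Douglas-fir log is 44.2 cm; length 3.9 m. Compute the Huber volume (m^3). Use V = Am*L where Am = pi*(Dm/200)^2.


Huber: V = Am * L,  Am = pi*(Dm/200)^2
Am = pi*(44.2/200)^2 = 0.153439 m^2
V = 0.153439*3.9 = 0.5984 m^3

0.5984


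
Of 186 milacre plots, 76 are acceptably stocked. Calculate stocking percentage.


Formula: Stocking % = stocked plots / total plots * 100
Stocking = 76 / 186 * 100
Stocking = 0.4086 * 100 = 40.9%

40.9


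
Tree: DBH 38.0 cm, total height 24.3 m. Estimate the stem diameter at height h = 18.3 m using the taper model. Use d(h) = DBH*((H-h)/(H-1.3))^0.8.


Taper: d(h) = DBH * ((H - h) / (H - 1.3))^0.8
Numerator = H - h = 24.3 - 18.3 = 6.0 m
Denominator = H - 1.3 = 24.3 - 1.3 = 23.0 m
Ratio = 6.0 / 23.0 = 0.26087
d = 38.0 * 0.26087^0.8 = 13.0 cm

13.0


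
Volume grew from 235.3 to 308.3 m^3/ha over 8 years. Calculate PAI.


Formula: PAI = (V_T2 - V_T1) / (T2 - T1)
Volume increment = 308.3 - 235.3 = 73.0 m^3/ha
PAI = 73.0 / 8 = 9.13 m^3/ha/year

9.13


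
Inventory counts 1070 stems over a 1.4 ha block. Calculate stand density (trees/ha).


Formula: Stand Density = N_trees / Area_ha
Density = 1070 trees / 1.4 ha
Density = 764 trees/ha

764


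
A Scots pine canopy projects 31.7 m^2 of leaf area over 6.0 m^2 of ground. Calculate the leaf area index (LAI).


Formula: LAI = total leaf area / ground area  (dimensionless)
LAI = 31.7 m^2 / 6.0 m^2
LAI = 5.28

5.28


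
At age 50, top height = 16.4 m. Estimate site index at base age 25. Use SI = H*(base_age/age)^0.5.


Formula: SI = H_dom * (base_age / age)^0.5
Age ratio = 25 / 50 = 0.5
sqrt(age_ratio) = 0.70711
SI = 16.4 * 0.70711 = 11.6 m

11.6


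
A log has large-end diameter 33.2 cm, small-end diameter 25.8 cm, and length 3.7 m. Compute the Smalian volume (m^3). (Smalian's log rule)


Smalian: V = (A1 + A2)/2 * L,  A = pi*(D/200)^2
A1 = pi*(33.2/200)^2 = 0.08657 m^2
A2 = pi*(25.8/200)^2 = 0.052279 m^2
V = (0.08657+0.052279)/2*3.7 = 0.2569 m^3

0.2569


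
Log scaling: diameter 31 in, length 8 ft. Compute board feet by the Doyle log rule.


Doyle: BF = (D - 4)^2 * L / 16
Adjusted diameter = 31 - 4 = 27 in
(D-4)^2 = 27^2 = 729
BF = 729 * 8 / 16 = 365 BF

365


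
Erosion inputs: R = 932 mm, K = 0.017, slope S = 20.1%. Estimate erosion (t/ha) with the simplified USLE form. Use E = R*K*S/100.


Formula: E = R * K * S / 100  (simplified USLE)
R * K = 932 * 0.017 = 15.844
E = 15.844 * 20.1 / 100 = 3.18 t/ha

3.18


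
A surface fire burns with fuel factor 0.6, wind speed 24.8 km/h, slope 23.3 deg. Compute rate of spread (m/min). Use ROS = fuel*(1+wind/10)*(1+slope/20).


Formula: ROS = fuel * (1 + wind/10) * (1 + slope/20)
Wind factor = 1 + 24.8/10 = 3.48
Slope factor = 1 + 23.3/20 = 2.165
ROS = 0.6 * 3.48 * 2.165 = 4.52 m/min

4.52


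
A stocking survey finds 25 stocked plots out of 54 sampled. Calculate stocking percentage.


Formula: Stocking % = stocked plots / total plots * 100
Stocking = 25 / 54 * 100
Stocking = 0.463 * 100 = 46.3%

46.3


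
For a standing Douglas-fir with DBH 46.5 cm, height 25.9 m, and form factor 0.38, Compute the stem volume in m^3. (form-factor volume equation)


Formula: V = pi * (DBH/200)^2 * H * ff
Radius = DBH/200 = 46.5/200 = 0.2325 m
Radius^2 = 0.2325^2 = 0.05405625 m^2
V = pi * 0.05405625 * 25.9 * 0.38
V = 1.671 m^3

1.671


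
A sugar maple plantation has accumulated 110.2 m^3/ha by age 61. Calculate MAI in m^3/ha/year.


Formula: MAI = Total Volume / Stand Age
MAI = 110.2 m^3/ha / 61 years
MAI = 1.81 m^3/ha/year

1.81


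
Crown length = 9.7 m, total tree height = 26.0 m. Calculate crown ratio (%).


Formula: Crown Ratio = (Crown Length / Total Height) * 100
CR = (9.7 m / 26.0 m) * 100
CR = 0.3731 * 100 = 37.3%

37.3


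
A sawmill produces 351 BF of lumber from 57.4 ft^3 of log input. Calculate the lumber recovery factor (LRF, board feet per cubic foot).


Formula: LRF = Lumber Output (BF) / Log Input (ft^3)
LRF = 351 BF / 57.4 ft^3
LRF = 6.11 BF/ft^3

6.11
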